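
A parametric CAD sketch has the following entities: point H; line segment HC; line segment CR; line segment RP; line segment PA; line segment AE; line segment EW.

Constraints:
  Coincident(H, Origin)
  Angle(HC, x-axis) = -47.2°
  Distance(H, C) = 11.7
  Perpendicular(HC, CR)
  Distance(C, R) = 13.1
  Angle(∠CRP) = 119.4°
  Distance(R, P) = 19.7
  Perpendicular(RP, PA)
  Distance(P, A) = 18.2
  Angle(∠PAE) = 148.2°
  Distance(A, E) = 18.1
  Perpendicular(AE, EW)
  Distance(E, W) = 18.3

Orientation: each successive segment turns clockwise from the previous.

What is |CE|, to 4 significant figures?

27.69

The perpendicularity gives PA at right angles to RP, so PA runs at 72.20°; with |PA| = 18.2, A = (-14.86, 5.866). ∠PAE = 148.2° gives AE at 40.40° from the x-axis; with |AE| = 18.1, E = (-1.072, 17.60). Then |CE| = |E − C| = 27.69.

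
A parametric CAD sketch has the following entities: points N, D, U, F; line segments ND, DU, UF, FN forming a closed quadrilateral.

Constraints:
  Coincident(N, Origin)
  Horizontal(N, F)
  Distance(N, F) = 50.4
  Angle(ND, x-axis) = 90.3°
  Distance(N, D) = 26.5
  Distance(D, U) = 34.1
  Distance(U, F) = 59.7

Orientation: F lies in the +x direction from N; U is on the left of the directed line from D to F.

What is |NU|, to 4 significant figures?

56.89

Checks: |DU| = 34.10 ✓; |UF| = 59.70 ✓.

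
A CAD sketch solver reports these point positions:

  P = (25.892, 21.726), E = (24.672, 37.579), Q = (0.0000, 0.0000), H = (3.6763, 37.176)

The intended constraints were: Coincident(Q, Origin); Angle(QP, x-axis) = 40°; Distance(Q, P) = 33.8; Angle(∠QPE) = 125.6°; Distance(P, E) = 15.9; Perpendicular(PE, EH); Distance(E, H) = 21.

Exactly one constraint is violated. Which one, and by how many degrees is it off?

Perpendicular(PE, EH) — off by 3.30°.

Q = (0.00, 0.00) ✓; QP at 40.00° ✓; |QP| = 33.80 ✓; ∠QPE = 125.6° ✓; |PE| = 15.90 ✓; ∠(PE, EH) = 86.70° ✗; |EH| = 21.00 ✓.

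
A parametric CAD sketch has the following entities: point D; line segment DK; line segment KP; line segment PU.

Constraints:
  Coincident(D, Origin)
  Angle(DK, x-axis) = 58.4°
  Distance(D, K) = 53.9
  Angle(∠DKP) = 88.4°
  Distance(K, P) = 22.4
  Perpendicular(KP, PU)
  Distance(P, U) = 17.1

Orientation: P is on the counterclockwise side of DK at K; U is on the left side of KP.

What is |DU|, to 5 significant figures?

42.300

D is at the origin; DK runs at 58.4° with length 53.9, so K = 53.9·(cos 58.4°, sin 58.4°) = (28.243, 45.908). ∠DKP = 88.4°, so KP runs at 58.4° + (180° − 88.4°) = 150.00° from the x-axis; with |KP| = 22.4, P = K + 22.4·(cos 150.00°, sin 150.00°) = (8.8439, 57.108). The perpendicularity gives PU at right angles to KP; with |PU| = 17.1 on the left of KP, U = P + 17.1·(-0.50000, -0.86603) = (0.29387, 42.299). Then |DU| = |U − D| = 42.300.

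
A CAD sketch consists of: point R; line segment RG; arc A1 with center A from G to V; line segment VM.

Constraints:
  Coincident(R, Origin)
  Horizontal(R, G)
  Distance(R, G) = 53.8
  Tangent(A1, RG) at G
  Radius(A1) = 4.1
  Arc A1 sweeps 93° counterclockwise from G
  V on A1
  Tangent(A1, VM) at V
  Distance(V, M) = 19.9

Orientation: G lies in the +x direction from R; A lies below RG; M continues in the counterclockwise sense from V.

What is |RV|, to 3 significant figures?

49.9

R is at the origin; RG is horizontal with |RG| = 53.8 and G on the +x side, so G = (53.8, 0.00). A1 meets RG tangentially, so AG is at right angles to RG, so A = G + (0, -4.1) = (53.8, -4.10). On A1, G sits at bearing 90° from A; a 93° counterclockwise sweep puts V at bearing 183°, so V = A + 4.1·(cos 183°, sin 183°) = (49.7, -4.31). Then |RV| = |V − R| = 49.9.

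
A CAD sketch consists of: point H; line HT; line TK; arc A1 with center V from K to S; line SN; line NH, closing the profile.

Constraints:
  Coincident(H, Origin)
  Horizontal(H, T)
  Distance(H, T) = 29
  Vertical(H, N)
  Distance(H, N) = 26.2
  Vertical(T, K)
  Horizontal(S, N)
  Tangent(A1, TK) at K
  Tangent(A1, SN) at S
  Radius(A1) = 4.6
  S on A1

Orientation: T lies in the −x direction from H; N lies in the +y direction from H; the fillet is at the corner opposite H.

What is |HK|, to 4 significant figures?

36.16

The virtual corner opposite H is at (-29.00, 26.20). Tangency of A1 to TK means the radius VK is perpendicular to TK and the tangent condition forces VS to be normal to SN, with radius 4.6, so the center V sits 4.6 in from both sides at V = (-24.40, 21.60). That places the tangent points at K = (-29.00, 21.60) on TK and S = (-24.40, 26.20) on SN. Then |HK| = |K − H| = 36.16.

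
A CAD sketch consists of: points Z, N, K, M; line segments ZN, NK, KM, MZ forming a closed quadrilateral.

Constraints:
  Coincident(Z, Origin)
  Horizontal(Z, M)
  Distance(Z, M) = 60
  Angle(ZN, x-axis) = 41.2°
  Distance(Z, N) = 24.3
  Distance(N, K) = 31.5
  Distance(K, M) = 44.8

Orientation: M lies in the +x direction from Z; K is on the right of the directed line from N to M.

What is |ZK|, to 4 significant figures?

23.72

Z is at the origin; ZM is horizontal with |ZM| = 60.0 and M in +x, so M = (60.0, 0). ZN runs at 41.2° with |ZN| = 24.3, so N = (18.28, 16.01). K is determined by |NK| = 31.5 and |KM| = 44.8 together: it lies at the intersection of circle(N, 31.5) and circle(M, 44.8). With |NM| = 44.68, the foot of the radical line on NM is 10.99 from N and the perpendicular offset is √(31.5² − 10.99²) = 29.52. Taking the right-of-NM solution: K = (17.96, -15.49).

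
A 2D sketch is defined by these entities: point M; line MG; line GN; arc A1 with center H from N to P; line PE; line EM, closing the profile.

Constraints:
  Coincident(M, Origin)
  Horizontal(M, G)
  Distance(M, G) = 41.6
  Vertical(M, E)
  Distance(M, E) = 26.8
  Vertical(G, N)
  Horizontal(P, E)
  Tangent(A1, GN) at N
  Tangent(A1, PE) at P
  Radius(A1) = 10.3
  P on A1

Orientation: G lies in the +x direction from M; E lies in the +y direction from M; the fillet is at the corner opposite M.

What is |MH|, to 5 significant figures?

35.383

M is at the origin; M and G share the same y with |MG| = 41.6 and G on the +x side, so G = (41.600, 0.0000). M and E share the same x with |ME| = 26.8 and E on the +y side, so E = (0.0000, 26.800). The virtual corner opposite M is at (41.600, 26.800). The tangent condition forces HN to be normal to GN and tangency of A1 to PE means the radius HP is perpendicular to PE, with radius 10.3, so the center H sits 10.3 in from both sides at H = (31.300, 16.500). Then |MH| = |H − M| = 35.383.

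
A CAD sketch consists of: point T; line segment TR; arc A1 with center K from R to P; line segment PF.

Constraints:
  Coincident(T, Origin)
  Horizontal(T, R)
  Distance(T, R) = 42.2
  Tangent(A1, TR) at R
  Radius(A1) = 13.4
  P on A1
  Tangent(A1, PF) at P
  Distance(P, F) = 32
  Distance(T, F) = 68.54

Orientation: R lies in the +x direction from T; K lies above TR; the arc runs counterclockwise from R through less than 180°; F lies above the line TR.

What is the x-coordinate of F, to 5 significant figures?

49.611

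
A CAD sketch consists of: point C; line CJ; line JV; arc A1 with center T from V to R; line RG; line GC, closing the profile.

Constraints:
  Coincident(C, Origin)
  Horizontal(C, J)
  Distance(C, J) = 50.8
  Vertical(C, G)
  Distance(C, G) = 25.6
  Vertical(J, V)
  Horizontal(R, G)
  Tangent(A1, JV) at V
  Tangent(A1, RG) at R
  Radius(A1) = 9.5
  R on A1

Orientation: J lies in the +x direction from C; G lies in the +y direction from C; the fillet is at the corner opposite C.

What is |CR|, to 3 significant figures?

48.6

C is at the origin; C and J share the same y with |CJ| = 50.8 and J on the +x side, so J = (50.8, 0.00). C and G share the same x with |CG| = 25.6 and G on the +y side, so G = (0.00, 25.6). The virtual corner opposite C is at (50.8, 25.6). Tangency of A1 to JV means the radius TV is perpendicular to JV and since A1 is tangent to RG there, TR ⟂ RG, with radius 9.5, so the center T sits 9.5 in from both sides at T = (41.3, 16.1). That places the tangent points at V = (50.8, 16.1) on JV and R = (41.3, 25.6) on RG. Then |CR| = |R − C| = 48.6.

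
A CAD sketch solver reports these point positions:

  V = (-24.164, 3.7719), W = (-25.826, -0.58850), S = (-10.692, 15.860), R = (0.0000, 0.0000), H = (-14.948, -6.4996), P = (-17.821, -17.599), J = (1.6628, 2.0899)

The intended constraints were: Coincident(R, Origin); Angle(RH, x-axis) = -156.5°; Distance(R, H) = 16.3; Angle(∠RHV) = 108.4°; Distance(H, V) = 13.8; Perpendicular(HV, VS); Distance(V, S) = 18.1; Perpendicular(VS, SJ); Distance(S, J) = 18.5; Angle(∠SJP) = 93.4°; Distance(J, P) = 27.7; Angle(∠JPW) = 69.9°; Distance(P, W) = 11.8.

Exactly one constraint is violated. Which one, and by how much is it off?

Distance(P, W) = 11.8 — off by 7.00.

R = (0.00, 0.00) ✓; RH at -156.5° ✓; |RH| = 16.30 ✓; ∠RHV = 108.4° ✓; |HV| = 13.80 ✓; ∠(HV, VS) = 90.00° ✓; |VS| = 18.10 ✓; ∠(VS, SJ) = 90.00° ✓; |SJ| = 18.50 ✓; ∠SJP = 93.40° ✓; |JP| = 27.70 ✓; ∠JPW = 69.90° ✓; |PW| = 18.80 ✗.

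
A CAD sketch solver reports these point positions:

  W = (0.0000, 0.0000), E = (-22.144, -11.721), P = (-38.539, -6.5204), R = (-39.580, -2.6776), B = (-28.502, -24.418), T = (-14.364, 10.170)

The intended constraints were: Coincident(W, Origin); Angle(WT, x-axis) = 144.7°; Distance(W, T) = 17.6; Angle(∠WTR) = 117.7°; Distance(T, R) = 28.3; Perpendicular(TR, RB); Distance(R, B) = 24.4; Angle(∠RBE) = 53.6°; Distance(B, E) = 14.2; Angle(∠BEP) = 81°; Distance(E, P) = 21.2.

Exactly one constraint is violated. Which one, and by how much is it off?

Distance(E, P) = 21.2 — off by 4.00.

W = (0.00, 0.00) ✓; WT at 144.7° ✓; |WT| = 17.60 ✓; ∠WTR = 117.7° ✓; |TR| = 28.30 ✓; ∠(TR, RB) = 90.00° ✓; |RB| = 24.40 ✓; ∠RBE = 53.60° ✓; |BE| = 14.20 ✓; ∠BEP = 81.00° ✓; |EP| = 17.20 ✗.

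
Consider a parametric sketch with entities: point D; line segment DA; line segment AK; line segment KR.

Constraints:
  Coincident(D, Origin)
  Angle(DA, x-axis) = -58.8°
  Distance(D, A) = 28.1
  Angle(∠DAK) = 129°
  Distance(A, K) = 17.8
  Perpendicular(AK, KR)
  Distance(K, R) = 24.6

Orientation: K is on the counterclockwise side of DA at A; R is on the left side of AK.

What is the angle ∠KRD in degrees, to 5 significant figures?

85.549°

D is at the origin; DA runs at -58.8° with length 28.1, so A = 28.1·(cos -58.8°, sin -58.8°) = (14.557, -24.036). ∠DAK = 129.0°, so AK runs at -58.8° + (180° − 129.0°) = -7.8000° from the x-axis; with |AK| = 17.8, K = A + 17.8·(cos -7.8000°, sin -7.8000°) = (32.192, -26.451). AK is perpendicular to KR; with |KR| = 24.6 on the left of AK, R = K + 24.6·(0.13572, 0.99075) = (35.530, -2.0791). Then cos ∠KRD = RK·RD / (|RK||RD|), giving 85.549°.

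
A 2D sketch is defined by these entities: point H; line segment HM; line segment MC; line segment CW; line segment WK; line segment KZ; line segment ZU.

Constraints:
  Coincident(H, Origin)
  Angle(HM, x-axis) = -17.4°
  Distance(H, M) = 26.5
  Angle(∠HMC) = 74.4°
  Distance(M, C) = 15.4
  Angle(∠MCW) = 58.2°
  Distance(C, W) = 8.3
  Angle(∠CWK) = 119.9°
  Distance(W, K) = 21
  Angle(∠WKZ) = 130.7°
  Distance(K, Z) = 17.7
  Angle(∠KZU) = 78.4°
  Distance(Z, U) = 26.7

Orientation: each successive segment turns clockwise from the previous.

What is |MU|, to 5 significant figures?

19.825

∠WKZ = 130.7° gives KZ at 5.8000° from the x-axis; with |KZ| = 17.7, Z = (42.990, 5.6818). ∠KZU = 78.4° gives ZU at -95.800° from the x-axis; with |ZU| = 26.7, U = (40.292, -20.881). Then |MU| = |U − M| = 19.825.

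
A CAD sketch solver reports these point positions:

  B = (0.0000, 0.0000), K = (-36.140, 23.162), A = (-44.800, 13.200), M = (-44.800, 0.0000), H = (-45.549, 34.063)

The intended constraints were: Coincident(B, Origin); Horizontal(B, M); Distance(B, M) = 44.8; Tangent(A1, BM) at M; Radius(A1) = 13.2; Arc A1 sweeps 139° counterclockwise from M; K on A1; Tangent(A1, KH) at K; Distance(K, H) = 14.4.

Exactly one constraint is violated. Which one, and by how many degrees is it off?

Tangent(A1, KH) at K — off by 8.20°.

B = (0.00, 0.00) ✓; B.y = 0.00, M.y = 0.00 ✓; |BM| = 44.80 ✓; ∠(AM, MB) = 90.00° ✓; |AM| = 13.20 ✓; bearing(A→K) − bearing(A→M) = 139.0° ✓; |AK| = 13.20 ✓; ∠(AK, KH) = 98.20° ✗; |KH| = 14.40 ✓.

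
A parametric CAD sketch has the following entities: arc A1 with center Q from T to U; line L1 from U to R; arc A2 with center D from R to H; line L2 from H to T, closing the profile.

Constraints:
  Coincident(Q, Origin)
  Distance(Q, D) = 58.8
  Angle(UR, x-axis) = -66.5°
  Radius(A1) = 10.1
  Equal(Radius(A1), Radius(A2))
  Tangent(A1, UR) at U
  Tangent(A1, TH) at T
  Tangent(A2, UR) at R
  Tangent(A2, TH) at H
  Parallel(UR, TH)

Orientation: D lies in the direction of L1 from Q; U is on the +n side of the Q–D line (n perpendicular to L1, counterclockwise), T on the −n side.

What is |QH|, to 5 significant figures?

59.661

The slot axis is L1's direction at -66.5°, so u = (cos -66.5°, sin -66.5°) = (0.39875, -0.91706) and n = (−sin -66.5°, cos -66.5°) = (0.91706, 0.39875). Q is at the origin and D lies 58.8 along u from Q, so D = 58.8·u = (23.446, -53.923). Tangency of A1 to both parallel lines with radius 10.1 puts U and T at Q ± 10.1·n: U = (9.2623, 4.0274), T = (-9.2623, -4.0274). Equal radii place R and H the same way about D: R = D + 10.1·n = (32.709, -49.896), H = D − 10.1·n = (14.184, -57.950). Then |QH| = |H − Q| = 59.661.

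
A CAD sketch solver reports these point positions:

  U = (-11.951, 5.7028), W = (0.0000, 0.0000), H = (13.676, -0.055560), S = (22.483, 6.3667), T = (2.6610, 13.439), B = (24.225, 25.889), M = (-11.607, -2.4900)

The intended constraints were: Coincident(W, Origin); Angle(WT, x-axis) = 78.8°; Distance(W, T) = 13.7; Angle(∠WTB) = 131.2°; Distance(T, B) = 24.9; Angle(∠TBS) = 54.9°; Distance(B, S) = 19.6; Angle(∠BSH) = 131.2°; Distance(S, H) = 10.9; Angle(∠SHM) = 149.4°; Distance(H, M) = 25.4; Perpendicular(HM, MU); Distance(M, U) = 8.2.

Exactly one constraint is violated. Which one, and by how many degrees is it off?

Perpendicular(HM, MU) — off by 3.10°.

W = (0.00, 0.00) ✓; WT at 78.80° ✓; |WT| = 13.70 ✓; ∠WTB = 131.2° ✓; |TB| = 24.90 ✓; ∠TBS = 54.90° ✓; |BS| = 19.60 ✓; ∠BSH = 131.2° ✓; |SH| = 10.90 ✓; ∠SHM = 149.4° ✓; |HM| = 25.40 ✓; ∠(HM, MU) = 93.10° ✗; |MU| = 8.200 ✓.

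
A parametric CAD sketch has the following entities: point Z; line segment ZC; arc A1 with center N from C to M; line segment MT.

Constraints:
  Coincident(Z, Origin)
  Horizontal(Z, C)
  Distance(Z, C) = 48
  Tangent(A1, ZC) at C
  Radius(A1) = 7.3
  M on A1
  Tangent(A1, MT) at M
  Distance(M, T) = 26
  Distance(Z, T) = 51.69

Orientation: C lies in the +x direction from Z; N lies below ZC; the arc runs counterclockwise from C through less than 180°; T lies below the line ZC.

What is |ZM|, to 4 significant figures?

41.31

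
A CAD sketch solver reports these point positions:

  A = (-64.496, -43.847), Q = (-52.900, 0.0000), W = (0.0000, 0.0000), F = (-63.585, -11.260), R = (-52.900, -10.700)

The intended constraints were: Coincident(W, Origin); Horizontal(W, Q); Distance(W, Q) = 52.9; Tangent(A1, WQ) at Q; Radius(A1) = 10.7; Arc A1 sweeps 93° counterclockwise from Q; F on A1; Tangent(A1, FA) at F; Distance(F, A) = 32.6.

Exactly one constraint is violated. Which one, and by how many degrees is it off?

Tangent(A1, FA) at F — off by 4.60°.

W = (0.00, 0.00) ✓; W.y = 0.00, Q.y = 0.00 ✓; |WQ| = 52.90 ✓; ∠(RQ, QW) = 90.00° ✓; |RQ| = 10.70 ✓; bearing(R→F) − bearing(R→Q) = 93.00° ✓; |RF| = 10.70 ✓; ∠(RF, FA) = 94.60° ✗; |FA| = 32.60 ✓.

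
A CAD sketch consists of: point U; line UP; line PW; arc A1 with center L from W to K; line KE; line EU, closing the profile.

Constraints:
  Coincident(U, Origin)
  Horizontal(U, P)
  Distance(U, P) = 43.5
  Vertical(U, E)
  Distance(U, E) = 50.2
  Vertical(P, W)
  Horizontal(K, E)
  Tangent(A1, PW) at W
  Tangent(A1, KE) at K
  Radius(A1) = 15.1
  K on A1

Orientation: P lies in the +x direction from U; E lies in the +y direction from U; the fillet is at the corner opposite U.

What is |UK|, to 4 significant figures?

57.68

U is at the origin; U and P share the same y with |UP| = 43.5 and P on the +x side, so P = (43.50, 0.000). U and E share the same x with |UE| = 50.2 and E on the +y side, so E = (0.000, 50.20). The virtual corner opposite U is at (43.50, 50.20). Since A1 is tangent to PW there, LW ⟂ PW and the tangent condition forces LK to be normal to KE, with radius 15.1, so the center L sits 15.1 in from both sides at L = (28.40, 35.10). That places the tangent points at W = (43.50, 35.10) on PW and K = (28.40, 50.20) on KE. Then |UK| = |K − U| = 57.68.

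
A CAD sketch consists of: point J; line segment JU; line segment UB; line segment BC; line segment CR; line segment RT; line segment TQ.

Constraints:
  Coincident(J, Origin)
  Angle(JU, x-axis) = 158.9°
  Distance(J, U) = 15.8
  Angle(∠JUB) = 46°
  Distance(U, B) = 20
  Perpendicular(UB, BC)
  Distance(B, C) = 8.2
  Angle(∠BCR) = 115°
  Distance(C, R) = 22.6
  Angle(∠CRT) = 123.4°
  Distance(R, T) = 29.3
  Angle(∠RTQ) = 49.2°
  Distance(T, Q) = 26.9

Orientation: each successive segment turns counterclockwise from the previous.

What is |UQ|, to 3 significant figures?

5.74

J is at the origin; JU runs at 158.9° with length 15.8, so U = (-14.7, 5.69). ∠JUB = 46.0° gives UB at -67.1° from the x-axis; with |UB| = 20.0, B = (-6.96, -12.7). The perpendicularity gives BC at right angles to UB, so BC runs at 22.9°; with |BC| = 8.2, C = (0.596, -9.54). ∠BCR = 115.0° gives CR at 87.9° from the x-axis; with |CR| = 22.6, R = (1.42, 13.0). ∠CRT = 123.4° gives RT at 144° from the x-axis; with |RT| = 29.3, T = (-22.4, 30.1). ∠RTQ = 49.2° gives TQ at -84.7° from the x-axis; with |TQ| = 26.9, Q = (-19.9, 3.27). Then |UQ| = |Q − U| = 5.74.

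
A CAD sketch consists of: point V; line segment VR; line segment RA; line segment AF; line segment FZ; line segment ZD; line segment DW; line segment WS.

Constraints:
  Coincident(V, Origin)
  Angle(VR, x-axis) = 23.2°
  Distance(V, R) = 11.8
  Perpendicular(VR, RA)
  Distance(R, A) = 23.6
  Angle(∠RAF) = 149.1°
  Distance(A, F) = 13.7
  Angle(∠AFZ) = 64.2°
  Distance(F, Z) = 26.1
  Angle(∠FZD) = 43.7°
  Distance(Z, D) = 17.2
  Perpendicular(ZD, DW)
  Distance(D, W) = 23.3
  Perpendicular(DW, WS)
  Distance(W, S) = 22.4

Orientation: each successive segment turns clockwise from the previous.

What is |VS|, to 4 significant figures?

40.31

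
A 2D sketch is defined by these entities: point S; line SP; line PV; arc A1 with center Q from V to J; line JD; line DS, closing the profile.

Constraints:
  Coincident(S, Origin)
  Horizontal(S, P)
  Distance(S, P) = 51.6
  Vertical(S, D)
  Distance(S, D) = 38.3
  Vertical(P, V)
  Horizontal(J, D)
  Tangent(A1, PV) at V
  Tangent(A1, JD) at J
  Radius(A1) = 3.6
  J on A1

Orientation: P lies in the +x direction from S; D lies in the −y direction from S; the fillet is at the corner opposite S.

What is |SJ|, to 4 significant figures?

61.41

The virtual corner opposite S is at (51.60, -38.30). A1 meets PV tangentially, so QV is at right angles to PV and the tangent condition forces QJ to be normal to JD, with radius 3.6, so the center Q sits 3.6 in from both sides at Q = (48.00, -34.70). That places the tangent points at V = (51.60, -34.70) on PV and J = (48.00, -38.30) on JD. Then |SJ| = |J − S| = 61.41.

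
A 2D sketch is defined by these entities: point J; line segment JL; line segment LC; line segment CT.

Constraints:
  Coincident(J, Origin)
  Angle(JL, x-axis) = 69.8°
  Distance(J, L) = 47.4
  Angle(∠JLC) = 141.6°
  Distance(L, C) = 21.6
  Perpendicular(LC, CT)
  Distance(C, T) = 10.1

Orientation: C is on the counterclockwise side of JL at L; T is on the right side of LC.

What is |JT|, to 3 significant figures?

70.8

J is at the origin; JL runs at 69.8° with length 47.4, so L = 47.4·(cos 69.8°, sin 69.8°) = (16.4, 44.5). ∠JLC = 141.6°, so LC runs at 69.8° + (180° − 141.6°) = 108° from the x-axis; with |LC| = 21.6, C = L + 21.6·(cos 108°, sin 108°) = (9.62, 65.0). The perpendicularity gives CT at right angles to LC; with |CT| = 10.1 on the right of LC, T = C + 10.1·(0.950, 0.312) = (19.2, 68.2). Then |JT| = |T − J| = 70.8.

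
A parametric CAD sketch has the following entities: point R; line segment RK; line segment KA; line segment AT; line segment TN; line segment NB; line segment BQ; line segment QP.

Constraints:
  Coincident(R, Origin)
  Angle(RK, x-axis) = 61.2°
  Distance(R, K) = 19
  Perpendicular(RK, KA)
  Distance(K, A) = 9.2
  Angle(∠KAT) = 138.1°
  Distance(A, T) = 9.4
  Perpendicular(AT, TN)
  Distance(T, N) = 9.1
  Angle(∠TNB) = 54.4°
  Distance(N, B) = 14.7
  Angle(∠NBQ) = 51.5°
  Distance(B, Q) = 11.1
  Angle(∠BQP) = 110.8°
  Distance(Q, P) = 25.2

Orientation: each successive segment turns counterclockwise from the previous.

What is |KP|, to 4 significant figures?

32.18

R is at the origin; RK runs at 61.2° with length 19.0, so K = (9.153, 16.65). RK is perpendicular to KA, so KA runs at 151.2°; with |KA| = 9.2, A = (1.091, 21.08). ∠KAT = 138.1° gives AT at -166.9° from the x-axis; with |AT| = 9.4, T = (-8.064, 18.95). The perpendicularity gives TN at right angles to AT, so TN runs at -76.90°; with |TN| = 9.1, N = (-6.002, 10.09). ∠TNB = 54.4° gives NB at 48.70° from the x-axis; with |NB| = 14.7, B = (3.700, 21.13). ∠NBQ = 51.5° gives BQ at 177.2° from the x-axis; with |BQ| = 11.1, Q = (-7.386, 21.67). ∠BQP = 110.8° gives QP at -113.6° from the x-axis; with |QP| = 25.2, P = (-17.48, -1.418). Then |KP| = |P − K| = 32.18.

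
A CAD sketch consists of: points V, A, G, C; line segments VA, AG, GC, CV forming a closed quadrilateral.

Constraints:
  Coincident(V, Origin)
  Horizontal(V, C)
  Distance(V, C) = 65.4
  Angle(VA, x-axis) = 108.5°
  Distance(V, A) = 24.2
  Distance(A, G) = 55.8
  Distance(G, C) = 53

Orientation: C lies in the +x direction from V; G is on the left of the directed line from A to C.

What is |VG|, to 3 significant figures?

63.8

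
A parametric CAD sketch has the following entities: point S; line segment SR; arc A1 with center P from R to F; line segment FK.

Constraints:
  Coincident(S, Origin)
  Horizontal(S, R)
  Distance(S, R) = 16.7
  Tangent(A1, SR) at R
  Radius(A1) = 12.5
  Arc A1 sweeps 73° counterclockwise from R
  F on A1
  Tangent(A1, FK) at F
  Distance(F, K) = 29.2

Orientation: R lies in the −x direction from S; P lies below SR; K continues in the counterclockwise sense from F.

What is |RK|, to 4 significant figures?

42.09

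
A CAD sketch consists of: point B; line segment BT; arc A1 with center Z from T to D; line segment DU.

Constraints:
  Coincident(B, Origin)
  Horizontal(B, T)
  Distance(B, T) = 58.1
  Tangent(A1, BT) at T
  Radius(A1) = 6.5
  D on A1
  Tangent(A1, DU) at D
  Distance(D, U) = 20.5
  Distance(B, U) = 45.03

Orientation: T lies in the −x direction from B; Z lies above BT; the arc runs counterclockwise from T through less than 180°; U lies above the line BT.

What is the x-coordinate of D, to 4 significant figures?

-52.86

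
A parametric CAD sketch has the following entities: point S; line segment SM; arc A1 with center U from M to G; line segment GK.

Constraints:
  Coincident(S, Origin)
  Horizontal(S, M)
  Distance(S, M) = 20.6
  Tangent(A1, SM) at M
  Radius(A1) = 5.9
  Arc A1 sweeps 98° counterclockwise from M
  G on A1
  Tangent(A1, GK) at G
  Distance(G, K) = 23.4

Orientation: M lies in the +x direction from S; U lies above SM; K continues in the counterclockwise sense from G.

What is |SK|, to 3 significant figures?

37.8

S is at the origin; S and M share the same y with |SM| = 20.6 and M on the +x side, so M = (20.6, 0.00). Tangency of A1 to SM means the radius UM is perpendicular to SM, so U = M + (0, 5.9) = (20.6, 5.90). On A1, M sits at bearing -90° from U; a 98° counterclockwise sweep puts G at bearing 8°, so G = U + 5.9·(cos 8°, sin 8°) = (26.4, 6.72). Tangency of A1 to GK means the radius UG is perpendicular to GK, so GK runs along (−sin 8°, cos 8°); with |GK| = 23.4, K = (23.2, 29.9). Then |SK| = |K − S| = 37.8.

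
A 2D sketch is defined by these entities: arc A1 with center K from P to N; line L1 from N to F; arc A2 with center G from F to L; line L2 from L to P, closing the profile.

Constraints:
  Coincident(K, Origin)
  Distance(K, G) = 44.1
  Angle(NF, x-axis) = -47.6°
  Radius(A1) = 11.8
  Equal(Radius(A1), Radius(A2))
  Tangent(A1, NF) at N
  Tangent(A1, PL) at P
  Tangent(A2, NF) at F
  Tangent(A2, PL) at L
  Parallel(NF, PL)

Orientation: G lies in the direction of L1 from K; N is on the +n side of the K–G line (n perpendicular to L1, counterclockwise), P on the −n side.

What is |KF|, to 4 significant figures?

45.65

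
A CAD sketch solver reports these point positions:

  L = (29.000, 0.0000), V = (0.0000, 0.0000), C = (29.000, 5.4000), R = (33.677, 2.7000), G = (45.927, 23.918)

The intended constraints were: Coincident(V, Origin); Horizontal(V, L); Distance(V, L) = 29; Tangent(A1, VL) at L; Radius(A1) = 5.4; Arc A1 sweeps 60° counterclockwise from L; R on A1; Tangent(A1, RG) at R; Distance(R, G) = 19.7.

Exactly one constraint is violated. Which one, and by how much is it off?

Distance(R, G) = 19.7 — off by 4.80.

V = (0.00, 0.00) ✓; V.y = 0.00, L.y = 0.00 ✓; |VL| = 29.00 ✓; ∠(CL, LV) = 90.00° ✓; |CL| = 5.400 ✓; bearing(C→R) − bearing(C→L) = 60.00° ✓; |CR| = 5.400 ✓; ∠(CR, RG) = 90.00° ✓; |RG| = 24.50 ✗.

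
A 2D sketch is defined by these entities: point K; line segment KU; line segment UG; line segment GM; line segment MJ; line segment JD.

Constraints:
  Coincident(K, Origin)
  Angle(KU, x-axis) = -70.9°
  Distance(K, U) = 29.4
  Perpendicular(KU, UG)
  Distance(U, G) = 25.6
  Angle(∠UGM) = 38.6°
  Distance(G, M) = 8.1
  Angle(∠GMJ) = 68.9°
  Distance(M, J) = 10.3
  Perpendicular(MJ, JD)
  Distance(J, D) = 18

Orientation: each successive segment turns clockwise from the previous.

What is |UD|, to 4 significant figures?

34.86

K is at the origin; KU runs at -70.9° with length 29.4, so U = (9.620, -27.78). KU ⟂ UG, so UG runs at -160.9°; with |UG| = 25.6, G = (-14.57, -36.16). ∠UGM = 38.6° gives GM at 57.70° from the x-axis; with |GM| = 8.1, M = (-10.24, -29.31). ∠GMJ = 68.9° gives MJ at -53.40° from the x-axis; with |MJ| = 10.3, J = (-4.101, -37.58). MJ is perpendicular to JD, so JD runs at -143.4°; with |JD| = 18.0, D = (-18.55, -48.31). Then |UD| = |D − U| = 34.86.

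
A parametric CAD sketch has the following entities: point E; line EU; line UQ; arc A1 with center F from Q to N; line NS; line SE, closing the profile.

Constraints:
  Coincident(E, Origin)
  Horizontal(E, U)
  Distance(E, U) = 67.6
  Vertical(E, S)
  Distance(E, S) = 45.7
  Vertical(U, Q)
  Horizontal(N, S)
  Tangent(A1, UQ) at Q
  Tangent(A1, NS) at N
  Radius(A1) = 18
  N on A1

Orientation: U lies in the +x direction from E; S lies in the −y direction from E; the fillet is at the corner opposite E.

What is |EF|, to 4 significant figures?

56.81

E is at the origin; EU is horizontal with |EU| = 67.6 and U on the +x side, so U = (67.60, 0.000). E and S share the same x with |ES| = 45.7 and S on the −y side, so S = (0.000, -45.70). The virtual corner opposite E is at (67.60, -45.70). Tangency of A1 to UQ means the radius FQ is perpendicular to UQ and the tangent condition forces FN to be normal to NS, with radius 18.0, so the center F sits 18.0 in from both sides at F = (49.60, -27.70). Then |EF| = |F − E| = 56.81.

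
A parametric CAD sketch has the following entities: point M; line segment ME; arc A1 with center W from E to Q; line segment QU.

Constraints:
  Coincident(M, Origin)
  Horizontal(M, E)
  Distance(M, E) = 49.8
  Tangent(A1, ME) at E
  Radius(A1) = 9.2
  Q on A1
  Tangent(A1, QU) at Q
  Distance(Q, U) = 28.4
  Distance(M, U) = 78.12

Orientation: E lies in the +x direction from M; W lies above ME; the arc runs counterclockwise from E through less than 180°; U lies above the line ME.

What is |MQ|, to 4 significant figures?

57.70

Checks: |WQ| = 9.200 ✓; ∠(WQ, QU) = 90.00° ✓; |QU| = 28.40 ✓; |MU| = 78.12 ✓.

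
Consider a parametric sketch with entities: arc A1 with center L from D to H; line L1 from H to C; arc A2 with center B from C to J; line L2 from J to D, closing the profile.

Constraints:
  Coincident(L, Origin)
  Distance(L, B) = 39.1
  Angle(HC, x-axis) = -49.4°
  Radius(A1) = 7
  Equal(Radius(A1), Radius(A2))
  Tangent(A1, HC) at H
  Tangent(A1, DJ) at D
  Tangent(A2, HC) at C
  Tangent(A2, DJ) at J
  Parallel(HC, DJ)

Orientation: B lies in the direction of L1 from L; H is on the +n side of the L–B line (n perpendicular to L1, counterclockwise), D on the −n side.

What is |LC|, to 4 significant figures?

39.72

Tangency of A1 to both parallel lines with radius 7.0 puts H and D at L ± 7.0·n: H = (5.315, 4.555), D = (-5.315, -4.555). Equal radii place C and J the same way about B: C = B + 7.0·n = (30.76, -25.13), J = B − 7.0·n = (20.13, -34.24). Then |LC| = |C − L| = 39.72.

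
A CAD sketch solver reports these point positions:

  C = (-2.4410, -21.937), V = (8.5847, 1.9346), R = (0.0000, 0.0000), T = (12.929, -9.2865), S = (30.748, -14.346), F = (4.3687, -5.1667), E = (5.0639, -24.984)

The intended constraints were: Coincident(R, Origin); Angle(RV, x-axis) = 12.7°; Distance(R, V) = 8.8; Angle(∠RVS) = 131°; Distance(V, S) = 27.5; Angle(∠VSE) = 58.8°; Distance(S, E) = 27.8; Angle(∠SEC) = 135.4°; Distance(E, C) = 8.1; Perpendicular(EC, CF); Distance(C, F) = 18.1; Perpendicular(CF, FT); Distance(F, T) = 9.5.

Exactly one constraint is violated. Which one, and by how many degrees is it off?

Perpendicular(CF, FT) — off by 3.60°.

R = (0.00, 0.00) ✓; RV at 12.70° ✓; |RV| = 8.800 ✓; ∠RVS = 131.0° ✓; |VS| = 27.50 ✓; ∠VSE = 58.80° ✓; |SE| = 27.80 ✓; ∠SEC = 135.4° ✓; |EC| = 8.100 ✓; ∠(EC, CF) = 90.00° ✓; |CF| = 18.10 ✓; ∠(CF, FT) = 93.60° ✗; |FT| = 9.500 ✓.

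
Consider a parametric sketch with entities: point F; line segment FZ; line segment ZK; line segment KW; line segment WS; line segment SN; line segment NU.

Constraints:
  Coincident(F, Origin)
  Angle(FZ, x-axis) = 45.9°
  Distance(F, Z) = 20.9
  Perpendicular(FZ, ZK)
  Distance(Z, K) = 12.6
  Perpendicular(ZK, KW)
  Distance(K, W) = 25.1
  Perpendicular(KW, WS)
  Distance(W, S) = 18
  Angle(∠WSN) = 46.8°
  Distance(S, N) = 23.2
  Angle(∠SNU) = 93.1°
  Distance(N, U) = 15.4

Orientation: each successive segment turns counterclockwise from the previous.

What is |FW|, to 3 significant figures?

13.3

F is at the origin; FZ runs at 45.9° with length 20.9, so Z = (14.5, 15.0). FZ ⟂ ZK, so ZK runs at 136°; with |ZK| = 12.6, K = (5.50, 23.8). ZK ⟂ KW, so KW runs at -134°; with |KW| = 25.1, W = (-12.0, 5.75). Then |FW| = |W − F| = 13.3.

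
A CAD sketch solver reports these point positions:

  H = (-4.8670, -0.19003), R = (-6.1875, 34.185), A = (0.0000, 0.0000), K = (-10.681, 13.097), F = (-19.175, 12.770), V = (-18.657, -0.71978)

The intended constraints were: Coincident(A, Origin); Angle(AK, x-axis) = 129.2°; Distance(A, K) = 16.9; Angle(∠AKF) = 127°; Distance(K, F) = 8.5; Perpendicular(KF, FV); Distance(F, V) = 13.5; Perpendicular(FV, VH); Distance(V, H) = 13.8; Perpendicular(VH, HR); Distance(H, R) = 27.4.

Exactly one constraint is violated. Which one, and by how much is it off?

Distance(H, R) = 27.4 — off by 7.00.

A = (0.00, 0.00) ✓; AK at 129.2° ✓; |AK| = 16.90 ✓; ∠AKF = 127.0° ✓; |KF| = 8.500 ✓; ∠(KF, FV) = 89.99° ✓; |FV| = 13.50 ✓; ∠(FV, VH) = 90.00° ✓; |VH| = 13.80 ✓; ∠(VH, HR) = 90.00° ✓; |HR| = 34.40 ✗.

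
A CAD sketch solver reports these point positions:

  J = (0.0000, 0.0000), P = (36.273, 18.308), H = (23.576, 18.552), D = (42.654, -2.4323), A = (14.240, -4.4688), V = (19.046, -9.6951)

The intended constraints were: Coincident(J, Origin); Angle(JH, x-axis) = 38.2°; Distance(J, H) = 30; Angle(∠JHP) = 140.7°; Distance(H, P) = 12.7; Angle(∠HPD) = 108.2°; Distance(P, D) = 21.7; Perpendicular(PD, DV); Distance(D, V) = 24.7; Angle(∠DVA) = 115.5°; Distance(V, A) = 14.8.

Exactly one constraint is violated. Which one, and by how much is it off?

Distance(V, A) = 14.8 — off by 7.70.

J = (0.00, 0.00) ✓; JH at 38.20° ✓; |JH| = 30.00 ✓; ∠JHP = 140.7° ✓; |HP| = 12.70 ✓; ∠HPD = 108.2° ✓; |PD| = 21.70 ✓; ∠(PD, DV) = 90.00° ✓; |DV| = 24.70 ✓; ∠DVA = 115.5° ✓; |VA| = 7.100 ✗.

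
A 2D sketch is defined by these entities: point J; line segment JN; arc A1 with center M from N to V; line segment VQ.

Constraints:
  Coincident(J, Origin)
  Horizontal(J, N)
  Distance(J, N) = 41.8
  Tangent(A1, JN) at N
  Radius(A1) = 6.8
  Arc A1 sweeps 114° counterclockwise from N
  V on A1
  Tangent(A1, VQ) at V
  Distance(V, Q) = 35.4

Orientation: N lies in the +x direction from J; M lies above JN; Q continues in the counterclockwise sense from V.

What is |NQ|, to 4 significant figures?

42.70

J is at the origin; J and N share the same y with |JN| = 41.8 and N on the +x side, so N = (41.80, 0.000). Since A1 is tangent to JN there, MN ⟂ JN, so M = N + (0, 6.8) = (41.80, 6.800). On A1, N sits at bearing -90° from M; a 114° counterclockwise sweep puts V at bearing 24°, so V = M + 6.8·(cos 24°, sin 24°) = (48.01, 9.566). The tangent condition forces MV to be normal to VQ, so VQ runs along (−sin 24°, cos 24°); with |VQ| = 35.4, Q = (33.61, 41.91). Then |NQ| = |Q − N| = 42.70.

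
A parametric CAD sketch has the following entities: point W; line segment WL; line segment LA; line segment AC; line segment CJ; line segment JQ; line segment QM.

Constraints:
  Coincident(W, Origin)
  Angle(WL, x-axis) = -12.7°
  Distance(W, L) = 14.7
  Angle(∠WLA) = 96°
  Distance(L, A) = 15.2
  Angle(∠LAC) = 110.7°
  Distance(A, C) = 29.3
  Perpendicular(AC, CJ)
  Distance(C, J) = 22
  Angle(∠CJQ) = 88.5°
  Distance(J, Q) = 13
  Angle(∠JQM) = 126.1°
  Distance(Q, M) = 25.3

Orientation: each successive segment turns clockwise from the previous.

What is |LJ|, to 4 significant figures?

35.54

W is at the origin; WL runs at -12.7° with length 14.7, so L = (14.34, -3.232). ∠WLA = 96.0° gives LA at -96.70° from the x-axis; with |LA| = 15.2, A = (12.57, -18.33). ∠LAC = 110.7° gives AC at -166.0° from the x-axis; with |AC| = 29.3, C = (-15.86, -25.42). The perpendicularity gives CJ at right angles to AC, so CJ runs at 104.0°; with |CJ| = 22.0, J = (-21.18, -4.070). Then |LJ| = |J − L| = 35.54.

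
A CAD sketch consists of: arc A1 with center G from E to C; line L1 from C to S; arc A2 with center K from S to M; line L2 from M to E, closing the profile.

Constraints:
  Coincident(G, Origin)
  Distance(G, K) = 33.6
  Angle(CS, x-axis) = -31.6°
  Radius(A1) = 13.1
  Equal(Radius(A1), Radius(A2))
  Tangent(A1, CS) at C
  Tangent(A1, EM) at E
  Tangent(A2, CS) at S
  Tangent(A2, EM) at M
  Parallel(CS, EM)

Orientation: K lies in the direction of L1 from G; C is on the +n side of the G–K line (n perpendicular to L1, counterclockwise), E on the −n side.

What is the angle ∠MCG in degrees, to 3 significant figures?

52.1°

The slot axis is L1's direction at -31.6°, so u = (cos -31.6°, sin -31.6°) = (0.852, -0.524) and n = (−sin -31.6°, cos -31.6°) = (0.524, 0.852). G is at the origin and K lies 33.6 along u from G, so K = 33.6·u = (28.6, -17.6). Tangency of A1 to both parallel lines with radius 13.1 puts C and E at G ± 13.1·n: C = (6.86, 11.2), E = (-6.86, -11.2). Equal radii place S and M the same way about K: S = K + 13.1·n = (35.5, -6.45), M = K − 13.1·n = (21.8, -28.8). Then cos ∠MCG = CM·CG / (|CM||CG|), giving 52.1°.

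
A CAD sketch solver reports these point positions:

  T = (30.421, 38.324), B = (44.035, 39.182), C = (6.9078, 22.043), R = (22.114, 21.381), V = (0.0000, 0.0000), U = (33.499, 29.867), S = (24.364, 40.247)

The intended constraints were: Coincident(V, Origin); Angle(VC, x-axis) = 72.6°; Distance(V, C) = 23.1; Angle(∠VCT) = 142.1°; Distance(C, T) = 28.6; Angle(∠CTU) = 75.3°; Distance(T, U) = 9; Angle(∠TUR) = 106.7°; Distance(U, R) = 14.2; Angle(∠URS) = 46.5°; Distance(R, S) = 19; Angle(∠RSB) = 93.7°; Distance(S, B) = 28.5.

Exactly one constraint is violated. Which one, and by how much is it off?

Distance(S, B) = 28.5 — off by 8.80.

V = (0.00, 0.00) ✓; VC at 72.60° ✓; |VC| = 23.10 ✓; ∠VCT = 142.1° ✓; |CT| = 28.60 ✓; ∠CTU = 75.30° ✓; |TU| = 9.000 ✓; ∠TUR = 106.7° ✓; |UR| = 14.20 ✓; ∠URS = 46.50° ✓; |RS| = 19.00 ✓; ∠RSB = 93.70° ✓; |SB| = 19.70 ✗.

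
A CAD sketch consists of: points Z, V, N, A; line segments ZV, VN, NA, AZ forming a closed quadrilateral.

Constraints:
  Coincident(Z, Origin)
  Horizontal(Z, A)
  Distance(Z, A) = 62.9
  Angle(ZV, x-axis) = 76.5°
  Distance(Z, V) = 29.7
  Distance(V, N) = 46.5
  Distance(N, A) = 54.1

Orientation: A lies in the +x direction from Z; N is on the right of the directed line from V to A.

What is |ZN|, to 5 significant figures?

20.932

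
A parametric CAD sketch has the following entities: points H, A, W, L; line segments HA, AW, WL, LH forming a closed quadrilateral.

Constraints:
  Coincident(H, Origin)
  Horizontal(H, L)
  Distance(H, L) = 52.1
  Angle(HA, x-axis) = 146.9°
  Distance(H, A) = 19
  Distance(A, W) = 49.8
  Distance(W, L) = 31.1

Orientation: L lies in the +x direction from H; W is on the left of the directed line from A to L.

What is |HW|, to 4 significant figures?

39.90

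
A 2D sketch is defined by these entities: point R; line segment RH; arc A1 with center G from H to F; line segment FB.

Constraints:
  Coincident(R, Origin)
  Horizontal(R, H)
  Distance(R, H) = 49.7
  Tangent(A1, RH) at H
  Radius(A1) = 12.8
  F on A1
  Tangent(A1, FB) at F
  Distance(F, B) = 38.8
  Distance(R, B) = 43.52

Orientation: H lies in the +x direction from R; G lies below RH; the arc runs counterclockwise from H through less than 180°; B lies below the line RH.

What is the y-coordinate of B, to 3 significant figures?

-39.3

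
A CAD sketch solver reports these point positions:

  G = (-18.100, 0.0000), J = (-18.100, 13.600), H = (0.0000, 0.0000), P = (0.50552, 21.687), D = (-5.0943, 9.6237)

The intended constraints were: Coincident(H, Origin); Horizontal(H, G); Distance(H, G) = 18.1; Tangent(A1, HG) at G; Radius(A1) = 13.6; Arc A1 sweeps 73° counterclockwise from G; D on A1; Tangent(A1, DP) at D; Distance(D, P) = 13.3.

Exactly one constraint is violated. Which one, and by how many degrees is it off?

Tangent(A1, DP) at D — off by 7.90°.

H = (0.00, 0.00) ✓; H.y = 0.00, G.y = 0.00 ✓; |HG| = 18.10 ✓; ∠(JG, GH) = 90.00° ✓; |JG| = 13.60 ✓; bearing(J→D) − bearing(J→G) = 73.00° ✓; |JD| = 13.60 ✓; ∠(JD, DP) = 97.90° ✗; |DP| = 13.30 ✓.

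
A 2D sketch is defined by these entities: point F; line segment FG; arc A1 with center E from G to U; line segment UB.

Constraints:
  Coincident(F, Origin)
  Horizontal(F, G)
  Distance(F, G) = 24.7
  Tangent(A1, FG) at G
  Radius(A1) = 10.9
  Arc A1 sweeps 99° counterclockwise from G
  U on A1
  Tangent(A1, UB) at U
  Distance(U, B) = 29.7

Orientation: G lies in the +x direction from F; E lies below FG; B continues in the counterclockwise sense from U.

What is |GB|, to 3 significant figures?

42.4

On A1, G sits at bearing 90° from E; a 99° counterclockwise sweep puts U at bearing 189°, so U = E + 10.9·(cos 189°, sin 189°) = (13.9, -12.6). Tangency of A1 to UB means the radius EU is perpendicular to UB, so UB runs along (−sin 189°, cos 189°); with |UB| = 29.7, B = (18.6, -41.9). Then |GB| = |B − G| = 42.4.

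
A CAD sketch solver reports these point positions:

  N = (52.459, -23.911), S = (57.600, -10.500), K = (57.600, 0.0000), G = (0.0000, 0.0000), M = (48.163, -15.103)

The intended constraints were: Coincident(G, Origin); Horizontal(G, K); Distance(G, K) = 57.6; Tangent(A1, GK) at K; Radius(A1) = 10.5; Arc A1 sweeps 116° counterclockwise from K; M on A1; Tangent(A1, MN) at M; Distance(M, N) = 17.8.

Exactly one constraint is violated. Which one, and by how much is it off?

Distance(M, N) = 17.8 — off by 8.00.

G = (0.00, 0.00) ✓; G.y = 0.00, K.y = 0.00 ✓; |GK| = 57.60 ✓; ∠(SK, KG) = 90.00° ✓; |SK| = 10.50 ✓; bearing(S→M) − bearing(S→K) = 116.0° ✓; |SM| = 10.50 ✓; ∠(SM, MN) = 90.00° ✓; |MN| = 9.800 ✗.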